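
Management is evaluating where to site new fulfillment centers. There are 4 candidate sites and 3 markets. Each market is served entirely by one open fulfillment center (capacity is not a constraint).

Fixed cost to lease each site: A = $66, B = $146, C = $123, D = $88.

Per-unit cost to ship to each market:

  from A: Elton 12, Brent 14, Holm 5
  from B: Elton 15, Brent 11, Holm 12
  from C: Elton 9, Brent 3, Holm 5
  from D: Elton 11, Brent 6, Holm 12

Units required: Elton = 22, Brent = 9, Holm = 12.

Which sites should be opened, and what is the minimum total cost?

For any fixed open set, each market goes to its cheapest open site; total = fixed + service.
{C}: Elton→C 9·22=198, Brent→C 3·9=27, Holm→C 5·12=60. Service 285; fixed 123; total 408.
{A, C}: service 285 + fixed 189 = 474
{C, D}: service 285 + fixed 211 = 496
{A, B, C, D}: Elton→C 9·22=198, Brent→C 3·9=27, Holm→A 5·12=60. Service 285; fixed 423; total 708.
(All 15 nonempty subsets were checked; C only is lowest.)

Open C only; minimum total cost 408.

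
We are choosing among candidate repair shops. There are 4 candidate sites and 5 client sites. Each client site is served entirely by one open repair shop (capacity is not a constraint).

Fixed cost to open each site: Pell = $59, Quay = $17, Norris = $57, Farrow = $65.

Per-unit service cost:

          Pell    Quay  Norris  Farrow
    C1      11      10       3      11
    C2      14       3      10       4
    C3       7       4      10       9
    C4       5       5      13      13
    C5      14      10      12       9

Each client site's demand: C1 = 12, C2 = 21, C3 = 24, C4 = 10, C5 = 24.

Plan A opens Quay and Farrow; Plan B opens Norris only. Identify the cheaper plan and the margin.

Plan A is cheaper by 334.

Plan A: {Quay, Farrow}: C1→Quay 10·12=120, C2→Quay 3·21=63, C3→Quay 4·24=96, C4→Quay 5·10=50, C5→Farrow 9·24=216. Service 545; fixed 82; total 627.
Plan B: {Norris}: C1→Norris 3·12=36, C2→Norris 10·21=210, C3→Norris 10·24=240, C4→Norris 13·10=130, C5→Norris 12·24=288. Service 904; fixed 57; total 961.
Difference: |627 − 961| = 334.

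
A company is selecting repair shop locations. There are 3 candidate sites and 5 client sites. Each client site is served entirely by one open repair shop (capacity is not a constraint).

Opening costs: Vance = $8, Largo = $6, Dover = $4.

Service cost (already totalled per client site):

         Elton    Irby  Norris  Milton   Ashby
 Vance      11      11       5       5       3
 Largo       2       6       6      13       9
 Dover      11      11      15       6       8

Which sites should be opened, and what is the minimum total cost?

For any fixed open set, each client site goes to its cheapest open site; total = fixed + service.
{Vance, Largo}: Elton→Largo 2, Irby→Largo 6, Norris→Vance 5, Milton→Vance 5, Ashby→Vance 3. Service 21; fixed 14; total 35.
{Largo, Dover}: service 28 + fixed 10 = 38
{Vance, Largo, Dover}: service 21 + fixed 18 = 39
{Dover}: Elton→Dover 11, Irby→Dover 11, Norris→Dover 15, Milton→Dover 6, Ashby→Dover 8. Service 51; fixed 4; total 55.
No other subset beats 35.

Open Vance and Largo; minimum total cost 35.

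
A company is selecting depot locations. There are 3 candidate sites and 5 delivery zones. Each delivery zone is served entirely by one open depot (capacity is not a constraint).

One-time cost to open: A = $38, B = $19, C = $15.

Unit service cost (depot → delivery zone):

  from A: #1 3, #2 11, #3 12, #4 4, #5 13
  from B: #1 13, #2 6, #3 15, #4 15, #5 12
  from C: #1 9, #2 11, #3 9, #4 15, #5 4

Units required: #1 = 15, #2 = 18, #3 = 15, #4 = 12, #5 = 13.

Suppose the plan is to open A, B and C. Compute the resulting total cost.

Each delivery zone is assigned to its cheapest site among the open ones.
{A, B, C}: #1→A 3·15=45, #2→B 6·18=108, #3→C 9·15=135, #4→A 4·12=48, #5→C 4·13=52. Service 388; fixed 72; total 460.

Total cost: 460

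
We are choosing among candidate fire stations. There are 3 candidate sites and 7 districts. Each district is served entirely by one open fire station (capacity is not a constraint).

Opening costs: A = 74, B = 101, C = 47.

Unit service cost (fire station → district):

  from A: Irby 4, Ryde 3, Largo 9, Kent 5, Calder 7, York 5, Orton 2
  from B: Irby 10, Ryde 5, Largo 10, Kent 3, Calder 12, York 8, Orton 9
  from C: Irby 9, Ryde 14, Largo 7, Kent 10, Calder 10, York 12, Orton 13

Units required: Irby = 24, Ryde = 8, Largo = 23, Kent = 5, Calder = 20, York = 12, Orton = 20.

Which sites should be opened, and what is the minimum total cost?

Open A only; minimum total cost 666.

For any fixed open set, each district goes to its cheapest open site; total = fixed + service.
{A}: Irby→A 4·24=96, Ryde→A 3·8=24, Largo→A 9·23=207, Kent→A 5·5=25, Calder→A 7·20=140, York→A 5·12=60, Orton→A 2·20=40. Service 592; fixed 74; total 666.
{A, C}: Irby→A 4·24=96, Ryde→A 3·8=24, Largo→C 7·23=161, Kent→A 5·5=25, Calder→A 7·20=140, York→A 5·12=60, Orton→A 2·20=40. Service 546; fixed 121; total 667.
{A, B}: Irby→A 4·24=96, Ryde→A 3·8=24, Largo→A 9·23=207, Kent→B 3·5=15, Calder→A 7·20=140, York→A 5·12=60, Orton→A 2·20=40. Service 582; fixed 175; total 757.
{A, B, C}: Irby→A 4·24=96, Ryde→A 3·8=24, Largo→C 7·23=161, Kent→B 3·5=15, Calder→A 7·20=140, York→A 5·12=60, Orton→A 2·20=40. Service 536; fixed 222; total 758.
No other subset beats 666.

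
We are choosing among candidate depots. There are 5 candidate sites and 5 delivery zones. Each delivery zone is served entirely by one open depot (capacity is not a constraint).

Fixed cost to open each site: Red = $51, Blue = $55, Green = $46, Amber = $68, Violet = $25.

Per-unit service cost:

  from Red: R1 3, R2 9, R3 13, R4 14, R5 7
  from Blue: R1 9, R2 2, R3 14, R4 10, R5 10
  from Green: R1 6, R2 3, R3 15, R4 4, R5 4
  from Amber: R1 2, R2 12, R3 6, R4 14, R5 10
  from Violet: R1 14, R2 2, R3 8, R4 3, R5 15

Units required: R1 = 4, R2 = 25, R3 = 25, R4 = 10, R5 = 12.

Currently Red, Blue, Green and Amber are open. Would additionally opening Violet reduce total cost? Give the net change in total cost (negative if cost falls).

Current service cost with {Red, Blue, Green, Amber}: 296.
Adding Violet: each delivery zone re-picks its cheapest; new service cost 286, saving 10.
Extra fixed cost: 25. Net change = 25 − 10 = 15.
(Totals: 516 → 531.)

No — net change +15 (cost rises by 15).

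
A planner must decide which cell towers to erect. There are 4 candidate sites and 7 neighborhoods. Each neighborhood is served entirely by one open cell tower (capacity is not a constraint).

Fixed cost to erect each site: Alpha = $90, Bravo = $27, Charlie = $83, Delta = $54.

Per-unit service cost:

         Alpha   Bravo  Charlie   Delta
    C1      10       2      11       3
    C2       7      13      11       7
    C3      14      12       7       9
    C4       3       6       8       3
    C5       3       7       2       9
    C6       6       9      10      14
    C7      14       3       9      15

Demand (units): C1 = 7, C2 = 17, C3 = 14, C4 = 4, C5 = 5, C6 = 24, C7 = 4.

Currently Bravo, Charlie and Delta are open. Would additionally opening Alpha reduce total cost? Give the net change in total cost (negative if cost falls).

No — net change +18 (cost rises by 18).

Current service cost with {Bravo, Charlie, Delta}: 481.
Adding Alpha: each neighborhood re-picks its cheapest; new service cost 409, saving 72.
Extra fixed cost: 90. Net change = 90 − 72 = 18.
(Totals: 645 → 663.)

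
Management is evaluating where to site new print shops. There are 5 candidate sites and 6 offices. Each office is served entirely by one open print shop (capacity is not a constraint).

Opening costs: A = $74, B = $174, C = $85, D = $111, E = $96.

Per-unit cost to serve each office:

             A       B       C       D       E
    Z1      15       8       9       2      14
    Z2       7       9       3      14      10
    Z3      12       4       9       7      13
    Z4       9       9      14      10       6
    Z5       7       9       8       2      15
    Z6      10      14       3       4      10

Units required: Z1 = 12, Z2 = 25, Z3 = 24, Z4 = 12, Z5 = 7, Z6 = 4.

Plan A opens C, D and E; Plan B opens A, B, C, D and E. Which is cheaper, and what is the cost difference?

Plan A: {C, D, E}: Z1→D 2·12=24, Z2→C 3·25=75, Z3→D 7·24=168, Z4→E 6·12=72, Z5→D 2·7=14, Z6→C 3·4=12. Service 365; fixed 292; total 657.
Plan B: {A, B, C, D, E}: Z1→D 2·12=24, Z2→C 3·25=75, Z3→B 4·24=96, Z4→E 6·12=72, Z5→D 2·7=14, Z6→C 3·4=12. Service 293; fixed 540; total 833.
Difference: |657 − 833| = 176.

Plan A is cheaper by 176.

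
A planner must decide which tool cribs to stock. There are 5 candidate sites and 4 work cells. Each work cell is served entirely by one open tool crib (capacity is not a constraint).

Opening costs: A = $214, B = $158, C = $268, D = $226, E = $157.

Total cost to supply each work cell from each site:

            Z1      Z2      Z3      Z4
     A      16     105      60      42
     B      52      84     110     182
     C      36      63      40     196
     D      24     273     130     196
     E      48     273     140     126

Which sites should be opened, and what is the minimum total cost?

Open A only; minimum total cost 437.

For any fixed open set, each work cell goes to its cheapest open site; total = fixed + service.
{A}: Z1→A 16, Z2→A 105, Z3→A 60, Z4→A 42. Service 223; fixed 214; total 437.
{A, B}: Z1→A 16, Z2→B 84, Z3→A 60, Z4→A 42. Service 202; fixed 372; total 574.
{B}: service 428 + fixed 158 = 586
{A, B, C, D, E}: Z1→A 16, Z2→C 63, Z3→C 40, Z4→A 42. Service 161; fixed 1023; total 1184.
No other subset beats 437.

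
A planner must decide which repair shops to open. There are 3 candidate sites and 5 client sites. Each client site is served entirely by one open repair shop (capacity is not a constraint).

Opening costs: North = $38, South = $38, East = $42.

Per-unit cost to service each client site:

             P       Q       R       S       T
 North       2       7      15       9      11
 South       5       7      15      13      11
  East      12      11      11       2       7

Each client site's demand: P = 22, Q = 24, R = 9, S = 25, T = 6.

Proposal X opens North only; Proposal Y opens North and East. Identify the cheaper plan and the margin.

Proposal Y is cheaper by 193.

Proposal X: {North}: P→North 2·22=44, Q→North 7·24=168, R→North 15·9=135, S→North 9·25=225, T→North 11·6=66. Service 638; fixed 38; total 676.
Proposal Y: {North, East}: P→North 2·22=44, Q→North 7·24=168, R→East 11·9=99, S→East 2·25=50, T→East 7·6=42. Service 403; fixed 80; total 483.
Difference: |676 − 483| = 193.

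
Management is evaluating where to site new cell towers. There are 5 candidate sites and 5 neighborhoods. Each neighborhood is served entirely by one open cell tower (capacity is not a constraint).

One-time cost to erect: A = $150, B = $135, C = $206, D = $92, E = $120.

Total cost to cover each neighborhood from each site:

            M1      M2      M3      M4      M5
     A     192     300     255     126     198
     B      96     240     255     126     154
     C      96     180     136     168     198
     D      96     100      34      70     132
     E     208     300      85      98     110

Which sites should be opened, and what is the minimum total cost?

Open D only; minimum total cost 524.

For any fixed open set, each neighborhood goes to its cheapest open site; total = fixed + service.
{D}: M1→D 96, M2→D 100, M3→D 34, M4→D 70, M5→D 132. Service 432; fixed 92; total 524.
{D, E}: service 410 + fixed 212 = 622
{B, D}: service 432 + fixed 227 = 659
{A, B, C, D, E}: M1→B 96, M2→D 100, M3→D 34, M4→D 70, M5→E 110. Service 410; fixed 703; total 1113.
No other subset beats 524.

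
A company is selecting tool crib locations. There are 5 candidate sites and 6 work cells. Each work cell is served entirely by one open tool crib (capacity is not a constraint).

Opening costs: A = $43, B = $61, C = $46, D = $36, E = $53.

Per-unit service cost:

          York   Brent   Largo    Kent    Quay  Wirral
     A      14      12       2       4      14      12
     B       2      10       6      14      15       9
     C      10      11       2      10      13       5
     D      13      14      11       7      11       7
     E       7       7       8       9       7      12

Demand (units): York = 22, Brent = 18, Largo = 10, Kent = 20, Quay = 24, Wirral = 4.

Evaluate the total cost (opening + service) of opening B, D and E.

Each work cell is assigned to its cheapest site among the open ones.
{B, D, E}: York→B 2·22=44, Brent→E 7·18=126, Largo→B 6·10=60, Kent→D 7·20=140, Quay→E 7·24=168, Wirral→D 7·4=28. Service 566; fixed 150; total 716.

Total cost: 716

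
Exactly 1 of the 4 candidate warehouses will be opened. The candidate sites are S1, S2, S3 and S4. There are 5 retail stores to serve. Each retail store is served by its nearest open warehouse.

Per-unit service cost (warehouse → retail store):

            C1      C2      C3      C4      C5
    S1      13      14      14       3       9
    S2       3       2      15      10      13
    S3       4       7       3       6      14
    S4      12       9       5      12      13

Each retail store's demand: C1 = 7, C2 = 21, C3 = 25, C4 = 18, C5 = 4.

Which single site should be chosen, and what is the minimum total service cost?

Choose S3 only; total service cost 414.

With exactly 1 open, each retail store uses its cheapest among the chosen.
{S3}: C1→S3 4·7=28, C2→S3 7·21=147, C3→S3 3·25=75, C4→S3 6·18=108, C5→S3 14·4=56. Service cost 414.
{S4}: service cost 666
{S2}: service cost 670
Among all 4 size-1 choices, {S3} is lowest.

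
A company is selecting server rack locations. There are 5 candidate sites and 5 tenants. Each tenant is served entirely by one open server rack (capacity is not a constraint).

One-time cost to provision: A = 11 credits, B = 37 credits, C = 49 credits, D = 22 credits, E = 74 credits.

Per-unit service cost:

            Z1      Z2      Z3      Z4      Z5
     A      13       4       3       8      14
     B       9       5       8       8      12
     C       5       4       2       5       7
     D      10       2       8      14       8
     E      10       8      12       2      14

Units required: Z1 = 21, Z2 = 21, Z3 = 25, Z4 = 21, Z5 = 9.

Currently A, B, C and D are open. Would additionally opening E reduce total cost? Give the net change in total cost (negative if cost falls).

No — net change +11 (cost rises by 11).

Current service cost with {A, B, C, D}: 365.
Adding E: each tenant re-picks its cheapest; new service cost 302, saving 63.
Extra fixed cost: 74. Net change = 74 − 63 = 11.
(Totals: 484 → 495.)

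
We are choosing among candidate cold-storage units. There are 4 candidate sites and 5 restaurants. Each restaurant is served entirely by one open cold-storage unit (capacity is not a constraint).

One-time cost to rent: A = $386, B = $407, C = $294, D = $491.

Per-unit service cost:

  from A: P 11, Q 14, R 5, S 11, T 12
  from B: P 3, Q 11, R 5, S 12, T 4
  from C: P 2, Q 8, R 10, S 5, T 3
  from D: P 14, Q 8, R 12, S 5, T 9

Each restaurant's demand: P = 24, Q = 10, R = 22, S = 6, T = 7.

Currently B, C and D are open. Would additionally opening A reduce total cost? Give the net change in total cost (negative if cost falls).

Current service cost with {B, C, D}: 289.
Adding A: each restaurant re-picks its cheapest; new service cost 289, saving 0.
Extra fixed cost: 386. Net change = 386 − 0 = 386.
(Totals: 1481 → 1867.)

No — net change +386 (cost rises by 386).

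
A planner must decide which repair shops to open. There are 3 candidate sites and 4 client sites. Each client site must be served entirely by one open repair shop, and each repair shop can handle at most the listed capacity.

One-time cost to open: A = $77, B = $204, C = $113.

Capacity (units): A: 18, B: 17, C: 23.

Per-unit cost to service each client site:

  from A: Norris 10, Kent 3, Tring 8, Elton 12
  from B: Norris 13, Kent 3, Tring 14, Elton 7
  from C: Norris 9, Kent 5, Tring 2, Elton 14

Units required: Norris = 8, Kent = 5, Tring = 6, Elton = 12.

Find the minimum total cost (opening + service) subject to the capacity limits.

Minimum total cost: 433

Open {A, C}: Norris→C 9·8=72, Kent→A 3·5=15, Tring→C 2·6=12, Elton→A 12·12=144.
Loads: A carries 17/18, C carries 14/23. Service 243; fixed 190; total 433.
Next best feasible plan costs 443.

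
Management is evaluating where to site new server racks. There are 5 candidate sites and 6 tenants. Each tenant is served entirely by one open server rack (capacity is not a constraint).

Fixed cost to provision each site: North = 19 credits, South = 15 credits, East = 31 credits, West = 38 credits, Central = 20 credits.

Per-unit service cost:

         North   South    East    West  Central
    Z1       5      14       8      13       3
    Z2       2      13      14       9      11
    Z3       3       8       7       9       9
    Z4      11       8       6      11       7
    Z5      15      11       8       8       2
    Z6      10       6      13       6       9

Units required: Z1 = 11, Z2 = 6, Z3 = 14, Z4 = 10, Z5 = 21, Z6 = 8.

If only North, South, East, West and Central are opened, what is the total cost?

Each tenant is assigned to its cheapest site among the open ones.
{North, South, East, West, Central}: Z1→Central 3·11=33, Z2→North 2·6=12, Z3→North 3·14=42, Z4→East 6·10=60, Z5→Central 2·21=42, Z6→South 6·8=48. Service 237; fixed 123; total 360.

Total cost: 360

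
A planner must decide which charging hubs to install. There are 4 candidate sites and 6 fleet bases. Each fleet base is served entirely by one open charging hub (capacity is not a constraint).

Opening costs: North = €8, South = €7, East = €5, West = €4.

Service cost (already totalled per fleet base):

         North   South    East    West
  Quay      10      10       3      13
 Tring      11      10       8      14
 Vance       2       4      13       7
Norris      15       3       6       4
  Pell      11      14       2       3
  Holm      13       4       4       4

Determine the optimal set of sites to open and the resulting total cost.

Open South and East; minimum total cost 36.

For any fixed open set, each fleet base goes to its cheapest open site; total = fixed + service.
{South, East}: Quay→East 3, Tring→East 8, Vance→South 4, Norris→South 3, Pell→East 2, Holm→South 4. Service 24; fixed 12; total 36.
{East, West}: service 28 + fixed 9 = 37
{North, East}: service 25 + fixed 13 = 38
{North, South, East, West}: service 22 + fixed 24 = 46
No other subset beats 36.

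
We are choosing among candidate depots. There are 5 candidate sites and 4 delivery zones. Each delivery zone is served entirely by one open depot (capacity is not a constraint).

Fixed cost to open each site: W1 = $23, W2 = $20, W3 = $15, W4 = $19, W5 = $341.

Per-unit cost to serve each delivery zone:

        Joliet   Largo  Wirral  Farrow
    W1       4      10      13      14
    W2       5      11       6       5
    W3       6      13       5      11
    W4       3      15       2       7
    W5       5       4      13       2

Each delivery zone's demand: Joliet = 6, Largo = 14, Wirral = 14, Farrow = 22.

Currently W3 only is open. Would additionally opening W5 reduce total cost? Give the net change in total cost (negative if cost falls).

No — net change +11 (cost rises by 11).

Current service cost with {W3}: 530.
Adding W5: each delivery zone re-picks its cheapest; new service cost 200, saving 330.
Extra fixed cost: 341. Net change = 341 − 330 = 11.
(Totals: 545 → 556.)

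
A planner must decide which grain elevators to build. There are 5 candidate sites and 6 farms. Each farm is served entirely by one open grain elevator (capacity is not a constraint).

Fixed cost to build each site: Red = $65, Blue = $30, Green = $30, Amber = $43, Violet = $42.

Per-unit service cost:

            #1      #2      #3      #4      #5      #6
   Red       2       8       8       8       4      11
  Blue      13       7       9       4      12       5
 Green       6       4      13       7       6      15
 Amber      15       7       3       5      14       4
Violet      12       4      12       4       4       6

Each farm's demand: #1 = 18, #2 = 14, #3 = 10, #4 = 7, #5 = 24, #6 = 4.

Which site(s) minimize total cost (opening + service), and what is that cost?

Open Red, Green and Amber; minimum total cost 407.

For any fixed open set, each farm goes to its cheapest open site; total = fixed + service.
{Red, Green, Amber}: #1→Red 2·18=36, #2→Green 4·14=56, #3→Amber 3·10=30, #4→Amber 5·7=35, #5→Red 4·24=96, #6→Amber 4·4=16. Service 269; fixed 138; total 407.
{Red, Amber, Violet}: service 262 + fixed 150 = 412
{Red, Amber}: service 311 + fixed 108 = 419
{Red, Blue, Green, Amber, Violet}: #1→Red 2·18=36, #2→Green 4·14=56, #3→Amber 3·10=30, #4→Blue 4·7=28, #5→Red 4·24=96, #6→Amber 4·4=16. Service 262; fixed 210; total 472.
No other subset beats 407.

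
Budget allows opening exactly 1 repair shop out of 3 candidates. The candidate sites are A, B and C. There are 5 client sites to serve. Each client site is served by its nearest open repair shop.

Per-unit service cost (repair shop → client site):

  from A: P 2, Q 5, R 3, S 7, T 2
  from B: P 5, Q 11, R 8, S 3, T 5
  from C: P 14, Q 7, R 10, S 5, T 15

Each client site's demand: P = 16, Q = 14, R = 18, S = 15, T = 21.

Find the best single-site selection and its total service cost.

With exactly 1 open, each client site uses its cheapest among the chosen.
{A}: P→A 2·16=32, Q→A 5·14=70, R→A 3·18=54, S→A 7·15=105, T→A 2·21=42. Service cost 303.
{B}: service cost 528
{C}: service cost 892
Among all 3 size-1 choices, {A} is lowest.

Choose A only; total service cost 303.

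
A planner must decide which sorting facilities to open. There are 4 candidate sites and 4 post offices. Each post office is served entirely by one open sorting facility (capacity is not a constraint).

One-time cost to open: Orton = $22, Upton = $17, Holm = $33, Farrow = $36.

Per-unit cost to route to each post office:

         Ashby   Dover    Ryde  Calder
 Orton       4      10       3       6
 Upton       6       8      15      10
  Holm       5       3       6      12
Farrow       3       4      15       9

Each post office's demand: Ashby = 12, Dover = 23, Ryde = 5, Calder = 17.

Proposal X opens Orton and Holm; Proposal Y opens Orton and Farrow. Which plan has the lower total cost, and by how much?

Proposal X is cheaper by 14.

Proposal X: {Orton, Holm}: Ashby→Orton 4·12=48, Dover→Holm 3·23=69, Ryde→Orton 3·5=15, Calder→Orton 6·17=102. Service 234; fixed 55; total 289.
Proposal Y: {Orton, Farrow}: Ashby→Farrow 3·12=36, Dover→Farrow 4·23=92, Ryde→Orton 3·5=15, Calder→Orton 6·17=102. Service 245; fixed 58; total 303.
Difference: |289 − 303| = 14.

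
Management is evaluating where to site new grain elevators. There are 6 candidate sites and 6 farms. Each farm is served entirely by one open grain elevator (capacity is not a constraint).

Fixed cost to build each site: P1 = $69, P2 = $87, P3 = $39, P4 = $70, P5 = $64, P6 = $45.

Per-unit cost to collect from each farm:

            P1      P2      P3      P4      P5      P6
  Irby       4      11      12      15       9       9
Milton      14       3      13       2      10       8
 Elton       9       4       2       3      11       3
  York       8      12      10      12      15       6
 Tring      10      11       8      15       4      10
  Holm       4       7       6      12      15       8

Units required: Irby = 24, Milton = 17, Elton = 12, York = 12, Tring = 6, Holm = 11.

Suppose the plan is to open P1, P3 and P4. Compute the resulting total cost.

Total cost: 520

Each farm is assigned to its cheapest site among the open ones.
{P1, P3, P4}: Irby→P1 4·24=96, Milton→P4 2·17=34, Elton→P3 2·12=24, York→P1 8·12=96, Tring→P3 8·6=48, Holm→P1 4·11=44. Service 342; fixed 178; total 520.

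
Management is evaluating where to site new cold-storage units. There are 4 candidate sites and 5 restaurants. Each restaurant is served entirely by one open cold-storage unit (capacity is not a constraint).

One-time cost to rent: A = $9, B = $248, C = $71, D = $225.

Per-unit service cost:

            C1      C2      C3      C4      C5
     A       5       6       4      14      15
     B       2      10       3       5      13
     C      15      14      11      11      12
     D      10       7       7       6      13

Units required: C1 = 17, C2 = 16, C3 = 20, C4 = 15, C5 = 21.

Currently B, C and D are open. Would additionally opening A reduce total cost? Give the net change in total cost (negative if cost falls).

Yes — net change −7 (cost falls by 7).

Current service cost with {B, C, D}: 533.
Adding A: each restaurant re-picks its cheapest; new service cost 517, saving 16.
Extra fixed cost: 9. Net change = 9 − 16 = -7.
(Totals: 1077 → 1070.)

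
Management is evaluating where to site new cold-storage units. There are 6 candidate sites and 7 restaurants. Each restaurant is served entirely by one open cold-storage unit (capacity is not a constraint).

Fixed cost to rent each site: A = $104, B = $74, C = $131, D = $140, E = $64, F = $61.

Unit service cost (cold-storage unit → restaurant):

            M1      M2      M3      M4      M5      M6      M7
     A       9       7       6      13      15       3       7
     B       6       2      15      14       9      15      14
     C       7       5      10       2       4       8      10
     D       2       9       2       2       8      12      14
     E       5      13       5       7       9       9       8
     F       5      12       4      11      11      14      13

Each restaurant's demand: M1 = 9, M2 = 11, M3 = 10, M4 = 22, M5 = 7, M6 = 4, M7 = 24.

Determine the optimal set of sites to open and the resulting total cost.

Open A and D; minimum total cost 639.

For any fixed open set, each restaurant goes to its cheapest open site; total = fixed + service.
{A, D}: M1→D 2·9=18, M2→A 7·11=77, M3→D 2·10=20, M4→D 2·22=44, M5→D 8·7=56, M6→A 3·4=12, M7→A 7·24=168. Service 395; fixed 244; total 639.
{C, E}: M1→E 5·9=45, M2→C 5·11=55, M3→E 5·10=50, M4→C 2·22=44, M5→C 4·7=28, M6→C 8·4=32, M7→E 8·24=192. Service 446; fixed 195; total 641.
{A, B, D}: service 340 + fixed 318 = 658
{A, B, C, D, E, F}: M1→D 2·9=18, M2→B 2·11=22, M3→D 2·10=20, M4→C 2·22=44, M5→C 4·7=28, M6→A 3·4=12, M7→A 7·24=168. Service 312; fixed 574; total 886.
No other subset beats 639.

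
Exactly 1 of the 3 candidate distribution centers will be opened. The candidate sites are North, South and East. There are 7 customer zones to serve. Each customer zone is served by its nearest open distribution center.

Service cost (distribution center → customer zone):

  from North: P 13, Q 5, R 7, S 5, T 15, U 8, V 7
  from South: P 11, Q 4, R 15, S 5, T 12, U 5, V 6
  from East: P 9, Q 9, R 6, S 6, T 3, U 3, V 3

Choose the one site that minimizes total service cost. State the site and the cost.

Choose East only; total service cost 39.

With exactly 1 open, each customer zone uses its cheapest among the chosen.
{East}: P→East 9, Q→East 9, R→East 6, S→East 6, T→East 3, U→East 3, V→East 3. Service cost 39.
{South}: service cost 58
{North}: service cost 60
Among all 3 size-1 choices, {East} is lowest.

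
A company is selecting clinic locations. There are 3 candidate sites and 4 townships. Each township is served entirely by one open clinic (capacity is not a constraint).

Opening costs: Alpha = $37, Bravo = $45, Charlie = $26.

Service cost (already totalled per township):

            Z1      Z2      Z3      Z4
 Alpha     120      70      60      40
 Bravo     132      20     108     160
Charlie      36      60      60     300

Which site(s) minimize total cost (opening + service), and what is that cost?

For any fixed open set, each township goes to its cheapest open site; total = fixed + service.
{Alpha, Charlie}: Z1→Charlie 36, Z2→Charlie 60, Z3→Alpha 60, Z4→Alpha 40. Service 196; fixed 63; total 259.
{Alpha, Bravo, Charlie}: service 156 + fixed 108 = 264
{Alpha, Bravo}: Z1→Alpha 120, Z2→Bravo 20, Z3→Alpha 60, Z4→Alpha 40. Service 240; fixed 82; total 322.
{Charlie}: Z1→Charlie 36, Z2→Charlie 60, Z3→Charlie 60, Z4→Charlie 300. Service 456; fixed 26; total 482.
(All 7 nonempty subsets were checked; Alpha and Charlie is lowest.)

Open Alpha and Charlie; minimum total cost 259.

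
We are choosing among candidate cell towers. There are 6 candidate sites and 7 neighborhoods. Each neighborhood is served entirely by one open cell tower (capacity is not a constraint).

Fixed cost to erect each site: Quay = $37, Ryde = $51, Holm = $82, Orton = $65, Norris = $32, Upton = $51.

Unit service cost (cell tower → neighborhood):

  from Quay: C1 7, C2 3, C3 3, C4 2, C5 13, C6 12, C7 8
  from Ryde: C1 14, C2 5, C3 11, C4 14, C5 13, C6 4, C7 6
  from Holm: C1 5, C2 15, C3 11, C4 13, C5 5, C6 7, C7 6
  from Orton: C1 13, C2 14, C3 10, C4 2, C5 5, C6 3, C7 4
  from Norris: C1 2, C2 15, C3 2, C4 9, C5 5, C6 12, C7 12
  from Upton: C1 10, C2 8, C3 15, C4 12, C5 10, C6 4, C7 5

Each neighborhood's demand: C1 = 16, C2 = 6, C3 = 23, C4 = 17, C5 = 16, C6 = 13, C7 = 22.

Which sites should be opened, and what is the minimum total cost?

For any fixed open set, each neighborhood goes to its cheapest open site; total = fixed + service.
{Quay, Orton, Norris}: C1→Norris 2·16=32, C2→Quay 3·6=18, C3→Norris 2·23=46, C4→Quay 2·17=34, C5→Orton 5·16=80, C6→Orton 3·13=39, C7→Orton 4·22=88. Service 337; fixed 134; total 471.
{Quay, Norris, Upton}: service 372 + fixed 120 = 492
{Ryde, Orton, Norris}: service 349 + fixed 148 = 497
{Quay, Ryde, Holm, Orton, Norris, Upton}: C1→Norris 2·16=32, C2→Quay 3·6=18, C3→Norris 2·23=46, C4→Quay 2·17=34, C5→Holm 5·16=80, C6→Orton 3·13=39, C7→Orton 4·22=88. Service 337; fixed 318; total 655.
No other subset beats 471.

Open Quay, Orton and Norris; minimum total cost 471.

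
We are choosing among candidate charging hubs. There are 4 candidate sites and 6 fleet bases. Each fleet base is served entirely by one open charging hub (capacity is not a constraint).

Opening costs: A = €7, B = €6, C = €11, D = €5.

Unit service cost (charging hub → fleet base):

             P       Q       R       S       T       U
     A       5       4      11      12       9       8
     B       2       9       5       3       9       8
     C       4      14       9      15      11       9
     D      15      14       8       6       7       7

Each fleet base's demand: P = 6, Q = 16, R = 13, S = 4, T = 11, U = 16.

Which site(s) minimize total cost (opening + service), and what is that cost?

For any fixed open set, each fleet base goes to its cheapest open site; total = fixed + service.
{A, B, D}: P→B 2·6=12, Q→A 4·16=64, R→B 5·13=65, S→B 3·4=12, T→D 7·11=77, U→D 7·16=112. Service 342; fixed 18; total 360.
{A, B, C, D}: P→B 2·6=12, Q→A 4·16=64, R→B 5·13=65, S→B 3·4=12, T→D 7·11=77, U→D 7·16=112. Service 342; fixed 29; total 371.
{A, B}: service 380 + fixed 13 = 393
{D}: P→D 15·6=90, Q→D 14·16=224, R→D 8·13=104, S→D 6·4=24, T→D 7·11=77, U→D 7·16=112. Service 631; fixed 5; total 636.
(All 15 nonempty subsets were checked; A, B and D is lowest.)

Open A, B and D; minimum total cost 360.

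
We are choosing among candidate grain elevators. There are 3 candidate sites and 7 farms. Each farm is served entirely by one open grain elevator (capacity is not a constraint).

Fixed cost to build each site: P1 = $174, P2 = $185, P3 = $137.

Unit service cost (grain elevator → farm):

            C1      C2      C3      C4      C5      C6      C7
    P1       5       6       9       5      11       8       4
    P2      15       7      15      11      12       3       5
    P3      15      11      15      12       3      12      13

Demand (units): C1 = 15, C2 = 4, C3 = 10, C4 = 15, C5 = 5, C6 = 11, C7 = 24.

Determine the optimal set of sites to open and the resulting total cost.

For any fixed open set, each farm goes to its cheapest open site; total = fixed + service.
{P1}: C1→P1 5·15=75, C2→P1 6·4=24, C3→P1 9·10=90, C4→P1 5·15=75, C5→P1 11·5=55, C6→P1 8·11=88, C7→P1 4·24=96. Service 503; fixed 174; total 677.
{P1, P3}: service 463 + fixed 311 = 774
{P1, P2}: service 448 + fixed 359 = 807
{P1, P2, P3}: service 408 + fixed 496 = 904
(All 7 nonempty subsets were checked; P1 only is lowest.)

Open P1 only; minimum total cost 677.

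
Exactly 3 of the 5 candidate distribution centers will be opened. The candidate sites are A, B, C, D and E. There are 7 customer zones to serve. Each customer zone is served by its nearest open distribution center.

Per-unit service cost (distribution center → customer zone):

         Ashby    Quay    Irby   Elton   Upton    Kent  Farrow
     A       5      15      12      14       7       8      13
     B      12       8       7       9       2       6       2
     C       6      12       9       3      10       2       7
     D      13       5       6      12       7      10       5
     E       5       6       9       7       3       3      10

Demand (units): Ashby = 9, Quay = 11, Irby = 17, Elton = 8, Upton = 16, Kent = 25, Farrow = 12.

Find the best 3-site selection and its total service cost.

With exactly 3 open, each customer zone uses its cheapest among the chosen.
{B, C, D}: Ashby→C 6·9=54, Quay→D 5·11=55, Irby→D 6·17=102, Elton→C 3·8=24, Upton→B 2·16=32, Kent→C 2·25=50, Farrow→B 2·12=24. Service cost 341.
{B, C, E}: service cost 360
{A, B, C}: service cost 382
Among all 10 size-3 choices, {B, C, D} is lowest.

Choose B, C and D; total service cost 341.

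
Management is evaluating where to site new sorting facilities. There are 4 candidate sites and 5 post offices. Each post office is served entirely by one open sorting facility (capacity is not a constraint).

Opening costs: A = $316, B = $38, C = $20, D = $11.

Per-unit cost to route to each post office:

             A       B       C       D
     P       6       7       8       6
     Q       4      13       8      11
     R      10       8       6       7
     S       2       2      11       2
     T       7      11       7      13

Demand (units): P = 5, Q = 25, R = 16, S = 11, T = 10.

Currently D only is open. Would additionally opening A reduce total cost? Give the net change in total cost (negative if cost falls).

Current service cost with {D}: 569.
Adding A: each post office re-picks its cheapest; new service cost 334, saving 235.
Extra fixed cost: 316. Net change = 316 − 235 = 81.
(Totals: 580 → 661.)

No — net change +81 (cost rises by 81).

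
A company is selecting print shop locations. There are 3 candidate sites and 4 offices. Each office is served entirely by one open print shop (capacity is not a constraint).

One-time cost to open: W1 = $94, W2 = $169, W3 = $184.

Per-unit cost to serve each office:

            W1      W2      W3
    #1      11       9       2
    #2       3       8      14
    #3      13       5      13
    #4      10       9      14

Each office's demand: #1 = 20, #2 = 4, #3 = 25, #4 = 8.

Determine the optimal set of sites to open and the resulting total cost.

For any fixed open set, each office goes to its cheapest open site; total = fixed + service.
{W2}: #1→W2 9·20=180, #2→W2 8·4=32, #3→W2 5·25=125, #4→W2 9·8=72. Service 409; fixed 169; total 578.
{W2, W3}: service 269 + fixed 353 = 622
{W1, W2}: service 389 + fixed 263 = 652
{W1, W2, W3}: service 249 + fixed 447 = 696
(All 7 nonempty subsets were checked; W2 only is lowest.)

Open W2 only; minimum total cost 578.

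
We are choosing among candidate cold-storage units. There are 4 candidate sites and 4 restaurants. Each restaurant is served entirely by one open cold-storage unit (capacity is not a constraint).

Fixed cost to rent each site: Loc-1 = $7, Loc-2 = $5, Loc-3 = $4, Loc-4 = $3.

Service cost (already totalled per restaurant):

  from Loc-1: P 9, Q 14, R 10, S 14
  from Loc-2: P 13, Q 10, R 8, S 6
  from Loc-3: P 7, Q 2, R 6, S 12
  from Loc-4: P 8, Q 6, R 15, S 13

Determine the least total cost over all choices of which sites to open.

Minimum total cost: 30

For any fixed open set, each restaurant goes to its cheapest open site; total = fixed + service.
{Loc-2, Loc-3}: P→Loc-3 7, Q→Loc-3 2, R→Loc-3 6, S→Loc-2 6. Service 21; fixed 9; total 30.
{Loc-3}: service 27 + fixed 4 = 31
{Loc-2, Loc-3, Loc-4}: service 21 + fixed 12 = 33
{Loc-1, Loc-2, Loc-3, Loc-4}: P→Loc-3 7, Q→Loc-3 2, R→Loc-3 6, S→Loc-2 6. Service 21; fixed 19; total 40.
No other subset beats 30.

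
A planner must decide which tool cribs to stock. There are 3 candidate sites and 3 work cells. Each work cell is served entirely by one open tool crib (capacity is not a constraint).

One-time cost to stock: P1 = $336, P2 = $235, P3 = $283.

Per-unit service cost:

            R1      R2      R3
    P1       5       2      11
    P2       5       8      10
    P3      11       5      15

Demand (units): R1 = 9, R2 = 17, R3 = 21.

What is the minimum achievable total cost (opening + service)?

Minimum total cost: 626

For any fixed open set, each work cell goes to its cheapest open site; total = fixed + service.
{P2}: R1→P2 5·9=45, R2→P2 8·17=136, R3→P2 10·21=210. Service 391; fixed 235; total 626.
{P1}: R1→P1 5·9=45, R2→P1 2·17=34, R3→P1 11·21=231. Service 310; fixed 336; total 646.
{P3}: service 499 + fixed 283 = 782
{P1, P2, P3}: R1→P1 5·9=45, R2→P1 2·17=34, R3→P2 10·21=210. Service 289; fixed 854; total 1143.
(All 7 nonempty subsets were checked; P2 only is lowest.)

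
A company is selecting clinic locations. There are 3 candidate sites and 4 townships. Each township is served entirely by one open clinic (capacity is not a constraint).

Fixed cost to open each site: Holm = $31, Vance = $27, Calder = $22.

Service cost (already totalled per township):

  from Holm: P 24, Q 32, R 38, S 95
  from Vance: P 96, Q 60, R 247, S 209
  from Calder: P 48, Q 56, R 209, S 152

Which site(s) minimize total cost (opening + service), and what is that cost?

Open Holm only; minimum total cost 220.

For any fixed open set, each township goes to its cheapest open site; total = fixed + service.
{Holm}: P→Holm 24, Q→Holm 32, R→Holm 38, S→Holm 95. Service 189; fixed 31; total 220.
{Holm, Calder}: service 189 + fixed 53 = 242
{Holm, Vance}: service 189 + fixed 58 = 247
{Holm, Vance, Calder}: service 189 + fixed 80 = 269
No other subset beats 220.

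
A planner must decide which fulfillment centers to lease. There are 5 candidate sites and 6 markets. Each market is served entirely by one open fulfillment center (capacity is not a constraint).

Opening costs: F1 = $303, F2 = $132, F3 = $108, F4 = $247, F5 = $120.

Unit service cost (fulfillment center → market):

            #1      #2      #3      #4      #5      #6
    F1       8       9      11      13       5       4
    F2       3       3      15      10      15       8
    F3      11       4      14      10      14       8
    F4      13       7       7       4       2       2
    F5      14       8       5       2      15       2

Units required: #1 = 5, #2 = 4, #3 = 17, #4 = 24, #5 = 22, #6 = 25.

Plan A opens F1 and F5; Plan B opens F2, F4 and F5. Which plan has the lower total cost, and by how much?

Plan A: {F1, F5}: #1→F1 8·5=40, #2→F5 8·4=32, #3→F5 5·17=85, #4→F5 2·24=48, #5→F1 5·22=110, #6→F5 2·25=50. Service 365; fixed 423; total 788.
Plan B: {F2, F4, F5}: #1→F2 3·5=15, #2→F2 3·4=12, #3→F5 5·17=85, #4→F5 2·24=48, #5→F4 2·22=44, #6→F4 2·25=50. Service 254; fixed 499; total 753.
Difference: |788 − 753| = 35.

Plan B is cheaper by 35.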